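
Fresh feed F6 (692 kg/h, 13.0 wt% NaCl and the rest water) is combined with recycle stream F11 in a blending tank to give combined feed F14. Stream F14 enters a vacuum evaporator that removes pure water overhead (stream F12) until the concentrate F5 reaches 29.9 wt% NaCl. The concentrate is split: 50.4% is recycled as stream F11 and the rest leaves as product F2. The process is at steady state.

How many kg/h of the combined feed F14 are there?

997.7 kg/h

Overall NaCl balance (none leaves overhead): NaCl in fresh feed = NaCl in product, i.e. 692×0.130 = (1−0.504)·F5·0.299.
F5 = 89.96/(0.299×0.496) = 606.59 kg/h.
Recycle F11 = 0.504×606.59 = 305.72 kg/h.
Combined feed F14 = 692 + 305.72 = 997.72 kg/h.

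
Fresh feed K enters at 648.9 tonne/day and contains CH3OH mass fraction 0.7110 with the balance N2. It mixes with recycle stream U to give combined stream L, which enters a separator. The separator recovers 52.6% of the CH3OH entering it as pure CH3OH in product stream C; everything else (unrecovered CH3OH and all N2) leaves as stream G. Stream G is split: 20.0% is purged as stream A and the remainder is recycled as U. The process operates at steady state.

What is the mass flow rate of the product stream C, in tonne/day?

390.9 tonne/day

CH3OH in L: m_A = 648.9×0.711 + (1−0.200)·(1−0.526)·m_A, so m_A = 461.37/0.6208 = 743.18 tonne/day.
Product C = 0.526×743.18 = 390.91 tonne/day.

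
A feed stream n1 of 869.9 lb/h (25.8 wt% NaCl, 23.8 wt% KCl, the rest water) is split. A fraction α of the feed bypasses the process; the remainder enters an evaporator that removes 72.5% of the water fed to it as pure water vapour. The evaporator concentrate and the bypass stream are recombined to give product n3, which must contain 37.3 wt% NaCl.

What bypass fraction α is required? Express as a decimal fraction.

0.156

All 869.9×0.258 = 224.43 lb/h of NaCl reaches n3, so n3 = 224.43/0.373 = 601.7 lb/h and vapour = 268.2 lb/h.
The evaporator receives (1−α)·869.9 of feed at 0.504 water and removes 0.725 of that water:
0.725×0.504×(1−α)×869.9 = 268.2
(1−α) = 268.2/317.86 = 0.8438;  α = 0.1562.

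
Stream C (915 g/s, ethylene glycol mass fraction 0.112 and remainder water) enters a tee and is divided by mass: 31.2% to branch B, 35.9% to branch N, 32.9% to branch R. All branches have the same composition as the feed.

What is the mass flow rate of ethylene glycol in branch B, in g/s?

Branch B total = 0.312×915 = 285.48 g/s.
ethylene glycol in B = 0.112×285.48 = 31.974 g/s.

31.97 g/s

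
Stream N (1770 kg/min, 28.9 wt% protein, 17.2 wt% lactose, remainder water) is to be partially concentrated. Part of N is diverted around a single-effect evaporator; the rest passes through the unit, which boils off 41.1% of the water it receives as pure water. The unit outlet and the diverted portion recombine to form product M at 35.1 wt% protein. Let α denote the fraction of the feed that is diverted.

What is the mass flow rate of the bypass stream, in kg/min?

358.7 kg/min

All 1770×0.289 = 511.53 kg/min of protein reaches M, so M = 511.53/0.351 = 1457.4 kg/min and vapour = 312.65 kg/min.
The evaporator receives (1−α)·1770 of feed at 0.539 water and removes 0.411 of that water:
0.411×0.539×(1−α)×1770 = 312.65
(1−α) = 312.65/392.11 = 0.7974;  α = 0.2026.
Bypass flow = 0.2026×1770 = 358.67 kg/min.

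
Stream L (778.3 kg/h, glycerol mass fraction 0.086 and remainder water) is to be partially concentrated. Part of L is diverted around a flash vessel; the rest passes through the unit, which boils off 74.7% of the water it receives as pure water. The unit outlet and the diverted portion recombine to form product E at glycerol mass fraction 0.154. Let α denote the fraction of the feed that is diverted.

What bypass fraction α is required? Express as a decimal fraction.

0.353

All 778.3×0.086 = 66.934 kg/h of glycerol reaches E, so E = 66.934/0.154 = 434.64 kg/h and vapour = 343.66 kg/h.
The evaporator receives (1−α)·778.3 of feed at 0.914 water and removes 0.747 of that water:
0.747×0.914×(1−α)×778.3 = 343.66
(1−α) = 343.66/531.39 = 0.6467;  α = 0.3533.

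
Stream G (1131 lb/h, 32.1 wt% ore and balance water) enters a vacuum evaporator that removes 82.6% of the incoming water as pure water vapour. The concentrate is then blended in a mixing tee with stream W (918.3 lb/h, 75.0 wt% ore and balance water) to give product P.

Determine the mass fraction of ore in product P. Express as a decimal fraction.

Vapour removed = 0.826×0.679×1131 = 634.33 lb/h; concentrate = 496.67 lb/h.
ore reaching the mixer = 363.05 (from concentrate) + 918.3×0.750 = 1051.8 lb/h.
Product flow = 496.67 + 918.3 = 1415 lb/h; ore fraction = 0.7433.

0.7433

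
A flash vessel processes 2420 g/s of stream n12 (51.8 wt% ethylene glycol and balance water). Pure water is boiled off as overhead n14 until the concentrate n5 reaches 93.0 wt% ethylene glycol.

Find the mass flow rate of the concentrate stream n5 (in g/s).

ethylene glycol is conserved: 2420×0.518 = 1253.6 g/s all reports to the concentrate.
Concentrate = 1253.6/(target fraction) = 1347.9 g/s.

1348 g/s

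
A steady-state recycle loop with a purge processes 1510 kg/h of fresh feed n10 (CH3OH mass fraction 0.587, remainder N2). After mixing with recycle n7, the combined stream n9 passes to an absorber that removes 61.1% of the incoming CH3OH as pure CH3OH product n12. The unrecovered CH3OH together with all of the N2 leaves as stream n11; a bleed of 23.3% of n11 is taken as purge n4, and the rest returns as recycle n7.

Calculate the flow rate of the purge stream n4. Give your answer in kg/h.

738.1 kg/h

N2 enters only via n10 and leaves only via the purge: 1510×0.413 = 0.233×(N2 in n11), and the absorber passes all N2, so N2 in n9 = N2 in n11 = 2676.5 kg/h.
CH3OH in n9: m_A = 1510×0.587 + (1−0.233)·(1−0.611)·m_A, so m_A = 886.37/0.7016 = 1263.3 kg/h.
n11 = (1−0.611)×1263.3 + 2676.5 = 3167.9 kg/h.
Purge n4 = 0.233×3167.9 = 738.13 kg/h.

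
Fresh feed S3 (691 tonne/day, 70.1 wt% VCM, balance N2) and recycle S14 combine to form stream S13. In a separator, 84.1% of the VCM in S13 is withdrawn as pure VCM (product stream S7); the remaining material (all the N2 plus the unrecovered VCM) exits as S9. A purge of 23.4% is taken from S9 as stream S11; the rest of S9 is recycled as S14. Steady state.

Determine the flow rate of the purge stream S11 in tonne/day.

N2 enters only via S3 and leaves only via the purge: 691×0.299 = 0.234×(N2 in S9), and the separator passes all N2, so N2 in S13 = N2 in S9 = 882.94 tonne/day.
VCM in S13: m_A = 691×0.701 + (1−0.234)·(1−0.841)·m_A, so m_A = 484.39/0.8782 = 551.57 tonne/day.
S9 = (1−0.841)×551.57 + 882.94 = 970.64 tonne/day.
Purge S11 = 0.234×970.64 = 227.13 tonne/day.

227.1 tonne/day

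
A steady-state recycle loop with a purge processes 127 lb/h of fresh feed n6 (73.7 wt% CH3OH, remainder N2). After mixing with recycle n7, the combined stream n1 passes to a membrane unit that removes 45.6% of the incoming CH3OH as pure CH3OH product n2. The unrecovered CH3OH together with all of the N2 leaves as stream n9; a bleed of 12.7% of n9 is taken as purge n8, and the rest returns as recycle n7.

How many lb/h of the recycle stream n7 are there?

N2 enters only via n6 and leaves only via the purge: 127×0.263 = 0.127×(N2 in n9), and the membrane unit passes all N2, so N2 in n1 = N2 in n9 = 263 lb/h.
CH3OH in n1: m_A = 127×0.737 + (1−0.127)·(1−0.456)·m_A, so m_A = 93.599/0.5251 = 178.25 lb/h.
n9 = (1−0.456)×178.25 + 263 = 359.97 lb/h.
Recycle n7 = (1−0.127)×359.97 = 314.25 lb/h.

314.3 lb/h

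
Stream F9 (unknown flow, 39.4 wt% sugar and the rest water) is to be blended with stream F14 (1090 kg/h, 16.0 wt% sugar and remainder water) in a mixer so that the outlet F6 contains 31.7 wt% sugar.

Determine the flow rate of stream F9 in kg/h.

2222 kg/h

Let F9 be the unknown flow. Total out = 1090 + F9.
sugar balance: 174.4 + 0.394·F9 = 0.317·(1090 + F9)
(0.394 − 0.317)·F9 = 0.317×1090 − 174.4 = 171.13
F9 = 171.13 / 0.077 = 2222.5 kg/h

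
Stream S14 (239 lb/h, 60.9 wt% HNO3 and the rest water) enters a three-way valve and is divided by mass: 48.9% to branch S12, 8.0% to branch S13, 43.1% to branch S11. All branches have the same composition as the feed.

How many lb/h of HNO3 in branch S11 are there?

Branch S11 total = 0.431×239 = 103.01 lb/h.
HNO3 in S11 = 0.609×103.01 = 62.732 lb/h.

62.73 lb/h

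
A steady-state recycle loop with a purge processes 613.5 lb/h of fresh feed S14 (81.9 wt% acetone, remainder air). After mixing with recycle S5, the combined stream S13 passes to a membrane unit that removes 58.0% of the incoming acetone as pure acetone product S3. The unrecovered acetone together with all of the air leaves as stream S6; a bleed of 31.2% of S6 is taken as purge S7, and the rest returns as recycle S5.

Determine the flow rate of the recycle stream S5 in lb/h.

air enters only via S14 and leaves only via the purge: 613.5×0.181 = 0.312×(air in S6), and the membrane unit passes all air, so air in S13 = air in S6 = 355.91 lb/h.
acetone in S13: m_A = 613.5×0.819 + (1−0.312)·(1−0.580)·m_A, so m_A = 502.46/0.7110 = 706.65 lb/h.
S6 = (1−0.580)×706.65 + 355.91 = 652.7 lb/h.
Recycle S5 = (1−0.312)×652.7 = 449.06 lb/h.

449.1 lb/h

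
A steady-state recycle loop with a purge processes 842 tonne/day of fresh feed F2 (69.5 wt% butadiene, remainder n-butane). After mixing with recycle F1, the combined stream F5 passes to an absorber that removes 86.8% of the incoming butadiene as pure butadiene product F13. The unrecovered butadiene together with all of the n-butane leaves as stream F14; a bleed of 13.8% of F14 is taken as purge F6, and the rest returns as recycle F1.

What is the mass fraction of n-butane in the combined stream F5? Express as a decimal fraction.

n-butane enters only via F2 and leaves only via the purge: 842×0.305 = 0.138×(n-butane in F14), and the absorber passes all n-butane, so n-butane in F5 = n-butane in F14 = 1860.9 tonne/day.
butadiene in F5: m_A = 842×0.695 + (1−0.138)·(1−0.868)·m_A, so m_A = 585.19/0.8862 = 660.32 tonne/day.
F5 = 660.32 + 1860.9 = 2521.3 tonne/day.
n-butane fraction in F5 = 1860.9/2521.3 = 0.7381.

0.7381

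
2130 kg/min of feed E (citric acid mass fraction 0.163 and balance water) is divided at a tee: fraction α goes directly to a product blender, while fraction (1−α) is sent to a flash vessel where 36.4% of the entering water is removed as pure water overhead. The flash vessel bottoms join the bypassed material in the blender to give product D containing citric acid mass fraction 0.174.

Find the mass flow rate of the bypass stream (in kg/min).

1688 kg/min

All 2130×0.163 = 347.19 kg/min of citric acid reaches D, so D = 347.19/0.174 = 1995.3 kg/min and vapour = 134.66 kg/min.
The evaporator receives (1−α)·2130 of feed at 0.837 water and removes 0.364 of that water:
0.364×0.837×(1−α)×2130 = 134.66
(1−α) = 134.66/648.94 = 0.2075;  α = 0.7925.
Bypass flow = 0.7925×2130 = 1688 kg/min.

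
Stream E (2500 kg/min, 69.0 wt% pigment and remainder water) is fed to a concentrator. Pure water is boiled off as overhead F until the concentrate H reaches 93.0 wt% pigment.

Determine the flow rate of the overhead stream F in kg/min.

645.2 kg/min

pigment is conserved: 2500×0.690 = 1725 kg/min all reports to the concentrate.
Concentrate = 1725/(target fraction) = 1854.8 kg/min.
Overhead = 2500 − 1854.8 = 645.16 kg/min.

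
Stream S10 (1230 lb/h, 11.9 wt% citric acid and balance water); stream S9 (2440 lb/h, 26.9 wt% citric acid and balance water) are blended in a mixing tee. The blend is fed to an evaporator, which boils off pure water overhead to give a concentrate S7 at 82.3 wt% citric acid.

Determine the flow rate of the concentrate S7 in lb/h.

citric acid entering = 1230×0.119 + 2440×0.269 = 802.73 lb/h.
All citric acid reports to S7, so S7 = 802.73/0.823 = 975.37 lb/h.

975.4 lb/h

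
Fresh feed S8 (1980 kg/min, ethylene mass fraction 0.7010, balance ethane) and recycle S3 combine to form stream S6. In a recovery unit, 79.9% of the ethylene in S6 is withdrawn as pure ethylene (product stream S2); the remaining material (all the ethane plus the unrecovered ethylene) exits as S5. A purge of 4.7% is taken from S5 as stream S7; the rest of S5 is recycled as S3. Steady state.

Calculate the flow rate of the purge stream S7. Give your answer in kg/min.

608.2 kg/min

ethane enters only via S8 and leaves only via the purge: 1980×0.299 = 0.047×(ethane in S5), and the recovery unit passes all ethane, so ethane in S6 = ethane in S5 = 12596 kg/min.
ethylene in S6: m_A = 1980×0.701 + (1−0.047)·(1−0.799)·m_A, so m_A = 1388/0.8084 = 1716.8 kg/min.
S5 = (1−0.799)×1716.8 + 12596 = 12941 kg/min.
Purge S7 = 0.047×12941 = 608.24 kg/min.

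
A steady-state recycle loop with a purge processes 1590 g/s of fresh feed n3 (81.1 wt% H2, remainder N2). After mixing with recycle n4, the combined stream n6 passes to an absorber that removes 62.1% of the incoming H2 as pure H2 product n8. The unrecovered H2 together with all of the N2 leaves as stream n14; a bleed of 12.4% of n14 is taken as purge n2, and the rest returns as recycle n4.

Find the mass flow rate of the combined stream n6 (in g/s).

4354 g/s

N2 enters only via n3 and leaves only via the purge: 1590×0.189 = 0.124×(N2 in n14), and the absorber passes all N2, so N2 in n6 = N2 in n14 = 2423.5 g/s.
H2 in n6: m_A = 1590×0.811 + (1−0.124)·(1−0.621)·m_A, so m_A = 1289.5/0.6680 = 1930.4 g/s.
n6 = 1930.4 + 2423.5 = 4353.9 g/s.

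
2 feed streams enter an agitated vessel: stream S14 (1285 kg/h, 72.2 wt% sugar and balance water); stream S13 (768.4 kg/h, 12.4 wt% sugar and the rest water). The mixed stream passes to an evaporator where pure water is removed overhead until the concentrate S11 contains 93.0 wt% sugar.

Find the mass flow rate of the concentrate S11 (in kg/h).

sugar entering = 1285×0.722 + 768.4×0.124 = 1023.1 kg/h.
All sugar reports to S11, so S11 = 1023.1/0.930 = 1100.1 kg/h.

1100 kg/h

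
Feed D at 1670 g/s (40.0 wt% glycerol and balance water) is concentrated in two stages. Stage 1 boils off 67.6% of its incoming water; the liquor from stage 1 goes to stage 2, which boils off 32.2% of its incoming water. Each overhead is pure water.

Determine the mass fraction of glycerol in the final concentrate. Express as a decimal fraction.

water in feed = 1670×0.600 = 1002 g/s.
After stage 1: water left = (1−0.676)×1002 = 324.65; stream total = 992.65 g/s.
After stage 2: water left = (1−0.322)×324.65 = 220.11; final concentrate = 888.11 g/s.
glycerol fraction = 668/888.11 = 0.7522.

0.7522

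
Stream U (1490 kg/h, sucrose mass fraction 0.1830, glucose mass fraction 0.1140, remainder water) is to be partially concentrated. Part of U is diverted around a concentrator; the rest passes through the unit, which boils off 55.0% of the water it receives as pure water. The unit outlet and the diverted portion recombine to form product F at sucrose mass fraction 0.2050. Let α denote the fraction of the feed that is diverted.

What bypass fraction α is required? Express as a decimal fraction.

0.722

All 1490×0.183 = 272.67 kg/h of sucrose reaches F, so F = 272.67/0.205 = 1330.1 kg/h and vapour = 159.9 kg/h.
The evaporator receives (1−α)·1490 of feed at 0.703 water and removes 0.550 of that water:
0.550×0.703×(1−α)×1490 = 159.9
(1−α) = 159.9/576.11 = 0.2776;  α = 0.7224.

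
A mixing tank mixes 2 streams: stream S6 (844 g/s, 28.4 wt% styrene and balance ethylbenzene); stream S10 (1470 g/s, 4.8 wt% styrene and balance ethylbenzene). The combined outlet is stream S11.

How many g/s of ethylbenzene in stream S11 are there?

2004 g/s

ethylbenzene out = ethylbenzene in = 844×0.716 + 1470×0.952 = 2003.7 g/s.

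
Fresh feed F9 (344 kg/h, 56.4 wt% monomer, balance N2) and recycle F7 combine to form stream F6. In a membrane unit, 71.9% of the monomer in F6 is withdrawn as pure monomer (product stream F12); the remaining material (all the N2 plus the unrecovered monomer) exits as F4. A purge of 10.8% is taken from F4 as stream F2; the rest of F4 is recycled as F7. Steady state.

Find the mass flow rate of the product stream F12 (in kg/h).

186.2 kg/h

monomer in F6: m_A = 344×0.564 + (1−0.108)·(1−0.719)·m_A, so m_A = 194.02/0.7493 = 258.91 kg/h.
Product F12 = 0.719×258.91 = 186.16 kg/h.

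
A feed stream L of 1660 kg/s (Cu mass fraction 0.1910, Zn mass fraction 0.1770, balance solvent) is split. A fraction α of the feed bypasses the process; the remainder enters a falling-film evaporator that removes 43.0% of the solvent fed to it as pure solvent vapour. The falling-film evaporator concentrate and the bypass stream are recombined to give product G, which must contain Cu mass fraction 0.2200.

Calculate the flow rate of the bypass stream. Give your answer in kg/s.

All 1660×0.191 = 317.06 kg/s of Cu reaches G, so G = 317.06/0.220 = 1441.2 kg/s and vapour = 218.82 kg/s.
The evaporator receives (1−α)·1660 of feed at 0.632 solvent and removes 0.430 of that solvent:
0.430×0.632×(1−α)×1660 = 218.82
(1−α) = 218.82/451.12 = 0.4851;  α = 0.5149.
Bypass flow = 0.5149×1660 = 854.81 kg/s.

854.8 kg/s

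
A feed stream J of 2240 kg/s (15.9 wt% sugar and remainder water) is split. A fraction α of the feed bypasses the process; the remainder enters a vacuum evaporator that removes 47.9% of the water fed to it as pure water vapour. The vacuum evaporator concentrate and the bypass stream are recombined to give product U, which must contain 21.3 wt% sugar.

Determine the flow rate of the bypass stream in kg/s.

All 2240×0.159 = 356.16 kg/s of sugar reaches U, so U = 356.16/0.213 = 1672.1 kg/s and vapour = 567.89 kg/s.
The evaporator receives (1−α)·2240 of feed at 0.841 water and removes 0.479 of that water:
0.479×0.841×(1−α)×2240 = 567.89
(1−α) = 567.89/902.36 = 0.6293;  α = 0.3707.
Bypass flow = 0.3707×2240 = 830.29 kg/s.

830.3 kg/s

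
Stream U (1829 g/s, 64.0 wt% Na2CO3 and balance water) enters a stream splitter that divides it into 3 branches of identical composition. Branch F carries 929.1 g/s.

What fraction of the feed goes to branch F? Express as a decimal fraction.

Fraction to F = 929.1/1829 = 0.5080.

0.508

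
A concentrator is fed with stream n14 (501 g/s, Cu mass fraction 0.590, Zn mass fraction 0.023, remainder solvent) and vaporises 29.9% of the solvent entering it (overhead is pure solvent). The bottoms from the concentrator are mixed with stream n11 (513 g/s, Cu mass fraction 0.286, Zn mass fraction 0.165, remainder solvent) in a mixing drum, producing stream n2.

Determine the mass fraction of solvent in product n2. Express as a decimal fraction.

Vapour removed = 0.299×0.387×501 = 57.972 g/s; concentrate = 443.03 g/s.
solvent reaching the mixer = 135.91 (from concentrate) + 513×0.549 = 417.55 g/s.
Product flow = 443.03 + 513 = 956.03 g/s; solvent fraction = 0.437.

0.437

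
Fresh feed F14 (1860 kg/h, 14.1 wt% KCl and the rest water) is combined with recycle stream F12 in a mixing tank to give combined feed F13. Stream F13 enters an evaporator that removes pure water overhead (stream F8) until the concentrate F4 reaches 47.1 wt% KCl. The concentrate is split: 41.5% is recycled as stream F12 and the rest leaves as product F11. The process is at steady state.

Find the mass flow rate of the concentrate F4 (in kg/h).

951.8 kg/h

Overall KCl balance (none leaves overhead): KCl in fresh feed = KCl in product, i.e. 1860×0.141 = (1−0.415)·F4·0.471.
F4 = 262.26/(0.471×0.585) = 951.82 kg/h.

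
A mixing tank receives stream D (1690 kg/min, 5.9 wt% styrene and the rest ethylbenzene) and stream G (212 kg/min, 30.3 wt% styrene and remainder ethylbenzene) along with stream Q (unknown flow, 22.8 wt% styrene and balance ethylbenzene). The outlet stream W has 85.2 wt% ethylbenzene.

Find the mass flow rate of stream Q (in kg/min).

1469 kg/min

Let Q be the unknown flow. Total out = 1902 + Q.
ethylbenzene balance: 1738.1 + 0.772·Q = 0.852·(1902 + Q)
(0.772 − 0.852)·Q = 0.852×1902 − 1738.1 = -117.55
Q = -117.55 / -0.080 = 1469.4 kg/min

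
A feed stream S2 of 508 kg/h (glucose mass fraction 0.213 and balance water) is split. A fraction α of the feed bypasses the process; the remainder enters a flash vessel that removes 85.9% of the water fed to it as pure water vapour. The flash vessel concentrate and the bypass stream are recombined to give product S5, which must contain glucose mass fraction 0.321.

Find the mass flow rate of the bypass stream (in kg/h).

255.2 kg/h

All 508×0.213 = 108.2 kg/h of glucose reaches S5, so S5 = 108.2/0.321 = 337.08 kg/h and vapour = 170.92 kg/h.
The evaporator receives (1−α)·508 of feed at 0.787 water and removes 0.859 of that water:
0.859×0.787×(1−α)×508 = 170.92
(1−α) = 170.92/343.42 = 0.4977;  α = 0.5023.
Bypass flow = 0.5023×508 = 255.18 kg/h.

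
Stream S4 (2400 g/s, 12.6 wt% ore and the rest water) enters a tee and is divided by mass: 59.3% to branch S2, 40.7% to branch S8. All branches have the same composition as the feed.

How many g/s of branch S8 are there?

Branch S8 flow = 0.407×2400 = 976.8 g/s.

976.8 g/s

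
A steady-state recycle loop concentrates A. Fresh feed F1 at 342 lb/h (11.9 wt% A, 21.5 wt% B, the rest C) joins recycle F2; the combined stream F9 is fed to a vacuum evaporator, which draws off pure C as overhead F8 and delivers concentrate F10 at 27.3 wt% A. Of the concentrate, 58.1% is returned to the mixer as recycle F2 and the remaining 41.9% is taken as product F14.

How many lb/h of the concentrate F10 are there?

Overall A balance (none leaves overhead): A in fresh feed = A in product, i.e. 342×0.119 = (1−0.581)·F10·0.273.
F10 = 40.698/(0.273×0.419) = 355.79 lb/h.

355.8 lb/h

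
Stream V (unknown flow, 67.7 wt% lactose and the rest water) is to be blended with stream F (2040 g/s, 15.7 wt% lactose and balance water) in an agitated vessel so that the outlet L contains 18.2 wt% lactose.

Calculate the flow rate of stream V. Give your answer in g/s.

103 g/s

Let V be the unknown flow. Total out = 2040 + V.
lactose balance: 320.28 + 0.677·V = 0.182·(2040 + V)
(0.677 − 0.182)·V = 0.182×2040 − 320.28 = 51
V = 51 / 0.495 = 103.03 g/s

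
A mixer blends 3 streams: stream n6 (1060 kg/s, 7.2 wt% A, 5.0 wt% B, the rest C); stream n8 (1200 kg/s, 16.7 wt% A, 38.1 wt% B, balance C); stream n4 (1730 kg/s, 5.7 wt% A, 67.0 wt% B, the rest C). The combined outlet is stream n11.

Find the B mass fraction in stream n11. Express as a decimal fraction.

Total flow out = 1060 + 1200 + 1730 = 3990 kg/s.
B in = 1060×0.050 + 1200×0.381 + 1730×0.670 = 1669.3 kg/s.
B mass fraction in n11 = 1669.3/3990 = 0.418.

0.418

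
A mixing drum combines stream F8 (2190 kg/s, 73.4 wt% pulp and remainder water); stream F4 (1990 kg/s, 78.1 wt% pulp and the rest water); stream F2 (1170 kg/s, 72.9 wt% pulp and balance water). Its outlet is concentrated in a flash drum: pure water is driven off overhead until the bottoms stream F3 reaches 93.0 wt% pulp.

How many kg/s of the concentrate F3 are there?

pulp entering = 2190×0.734 + 1990×0.781 + 1170×0.729 = 4014.6 kg/s.
All pulp reports to F3, so F3 = 4014.6/0.930 = 4316.8 kg/s.

4317 kg/s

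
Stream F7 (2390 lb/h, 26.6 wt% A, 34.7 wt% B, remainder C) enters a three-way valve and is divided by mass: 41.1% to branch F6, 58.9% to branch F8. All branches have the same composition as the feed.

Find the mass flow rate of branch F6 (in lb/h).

982.3 lb/h

Branch F6 flow = 0.411×2390 = 982.29 lb/h.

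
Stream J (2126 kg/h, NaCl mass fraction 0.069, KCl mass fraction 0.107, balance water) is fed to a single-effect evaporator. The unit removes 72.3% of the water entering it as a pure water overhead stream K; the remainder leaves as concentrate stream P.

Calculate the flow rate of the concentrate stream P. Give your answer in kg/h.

859.4 kg/h

water entering = 2126×0.824 = 1751.8 kg/h; overhead removed = 0.723×1751.8 = 1266.6 kg/h.
Concentrate = 2126 − 1266.6 = 859.43 kg/h.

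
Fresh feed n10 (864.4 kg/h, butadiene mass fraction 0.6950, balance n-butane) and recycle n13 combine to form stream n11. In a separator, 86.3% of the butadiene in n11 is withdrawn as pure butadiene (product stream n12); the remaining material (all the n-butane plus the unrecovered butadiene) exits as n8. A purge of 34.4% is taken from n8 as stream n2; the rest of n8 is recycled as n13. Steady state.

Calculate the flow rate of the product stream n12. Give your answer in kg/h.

569.6 kg/h

butadiene in n11: m_A = 864.4×0.695 + (1−0.344)·(1−0.863)·m_A, so m_A = 600.76/0.9101 = 660.08 kg/h.
Product n12 = 0.863×660.08 = 569.65 kg/h.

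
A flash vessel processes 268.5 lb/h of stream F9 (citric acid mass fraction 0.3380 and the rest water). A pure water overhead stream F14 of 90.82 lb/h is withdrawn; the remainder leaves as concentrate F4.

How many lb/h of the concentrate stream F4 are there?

177.7 lb/h

Concentrate = 268.5 − 90.82 = 177.68 lb/h.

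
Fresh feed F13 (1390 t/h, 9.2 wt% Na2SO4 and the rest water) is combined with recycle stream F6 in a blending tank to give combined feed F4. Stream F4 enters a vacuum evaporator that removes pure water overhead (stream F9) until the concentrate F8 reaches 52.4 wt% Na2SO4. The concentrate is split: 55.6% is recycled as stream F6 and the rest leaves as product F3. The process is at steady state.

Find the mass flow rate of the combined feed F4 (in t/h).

1696 t/h

Overall Na2SO4 balance (none leaves overhead): Na2SO4 in fresh feed = Na2SO4 in product, i.e. 1390×0.092 = (1−0.556)·F8·0.524.
F8 = 127.88/(0.524×0.444) = 549.65 t/h.
Recycle F6 = 0.556×549.65 = 305.61 t/h.
Combined feed F4 = 1390 + 305.61 = 1695.6 t/h.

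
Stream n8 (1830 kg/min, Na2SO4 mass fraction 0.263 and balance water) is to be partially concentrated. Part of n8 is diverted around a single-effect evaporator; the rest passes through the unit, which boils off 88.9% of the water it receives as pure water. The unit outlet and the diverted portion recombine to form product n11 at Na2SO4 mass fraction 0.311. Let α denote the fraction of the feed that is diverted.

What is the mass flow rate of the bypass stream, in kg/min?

1399 kg/min

All 1830×0.263 = 481.29 kg/min of Na2SO4 reaches n11, so n11 = 481.29/0.311 = 1547.6 kg/min and vapour = 282.44 kg/min.
The evaporator receives (1−α)·1830 of feed at 0.737 water and removes 0.889 of that water:
0.889×0.737×(1−α)×1830 = 282.44
(1−α) = 282.44/1199 = 0.2356;  α = 0.7644.
Bypass flow = 0.7644×1830 = 1398.9 kg/min.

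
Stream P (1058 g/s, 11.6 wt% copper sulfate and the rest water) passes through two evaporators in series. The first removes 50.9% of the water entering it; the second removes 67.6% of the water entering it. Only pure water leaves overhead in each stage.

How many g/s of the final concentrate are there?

water in feed = 1058×0.884 = 935.27 g/s.
After stage 1: water left = (1−0.509)×935.27 = 459.22; stream total = 581.95 g/s.
After stage 2: water left = (1−0.676)×459.22 = 148.79; final concentrate = 271.51 g/s.

271.5 g/s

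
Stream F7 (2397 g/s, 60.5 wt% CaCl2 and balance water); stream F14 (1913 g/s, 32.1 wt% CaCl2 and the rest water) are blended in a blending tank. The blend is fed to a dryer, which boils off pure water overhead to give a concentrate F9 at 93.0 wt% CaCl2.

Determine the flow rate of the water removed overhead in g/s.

CaCl2 entering = 2397×0.605 + 1913×0.321 = 2064.3 g/s.
All CaCl2 reports to F9, so F9 = 2064.3/0.930 = 2219.6 g/s.
Total feed = 4310 g/s; overhead = 4310 − 2219.6 = 2090.4 g/s.

2090 g/s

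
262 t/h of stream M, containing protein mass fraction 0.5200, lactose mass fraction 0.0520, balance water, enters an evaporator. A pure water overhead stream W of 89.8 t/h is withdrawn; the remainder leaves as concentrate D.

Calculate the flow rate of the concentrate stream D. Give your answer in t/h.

172.2 t/h

Concentrate = 262 − 89.8 = 172.2 t/h.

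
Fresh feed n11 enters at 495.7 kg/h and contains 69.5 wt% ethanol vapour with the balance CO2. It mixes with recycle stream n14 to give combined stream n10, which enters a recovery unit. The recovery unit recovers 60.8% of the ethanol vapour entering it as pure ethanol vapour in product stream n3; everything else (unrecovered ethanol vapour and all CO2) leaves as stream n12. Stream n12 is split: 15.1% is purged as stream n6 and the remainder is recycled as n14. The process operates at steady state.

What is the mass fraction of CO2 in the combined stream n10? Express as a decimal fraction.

0.6598

CO2 enters only via n11 and leaves only via the purge: 495.7×0.305 = 0.151×(CO2 in n12), and the recovery unit passes all CO2, so CO2 in n10 = CO2 in n12 = 1001.2 kg/h.
ethanol vapour in n10: m_A = 495.7×0.695 + (1−0.151)·(1−0.608)·m_A, so m_A = 344.51/0.6672 = 516.36 kg/h.
n10 = 516.36 + 1001.2 = 1517.6 kg/h.
CO2 fraction in n10 = 1001.2/1517.6 = 0.6598.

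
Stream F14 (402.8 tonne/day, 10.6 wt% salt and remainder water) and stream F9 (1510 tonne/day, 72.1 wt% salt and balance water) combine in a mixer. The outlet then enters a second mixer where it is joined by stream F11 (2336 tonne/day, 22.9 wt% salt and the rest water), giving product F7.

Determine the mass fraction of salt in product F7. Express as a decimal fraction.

Overall, product flow = 4248.8 tonne/day.
salt in = 402.8×0.106 + 1510×0.721 + 2336×0.229 = 1666.4 tonne/day.
salt fraction in F7 = 0.392.

0.392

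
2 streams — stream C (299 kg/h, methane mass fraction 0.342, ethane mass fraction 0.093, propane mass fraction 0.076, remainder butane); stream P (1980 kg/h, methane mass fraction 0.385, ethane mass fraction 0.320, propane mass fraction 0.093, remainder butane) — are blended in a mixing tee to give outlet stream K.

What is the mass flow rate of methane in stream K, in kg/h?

methane out = methane in = 299×0.342 + 1980×0.385 = 864.56 kg/h.

864.6 kg/h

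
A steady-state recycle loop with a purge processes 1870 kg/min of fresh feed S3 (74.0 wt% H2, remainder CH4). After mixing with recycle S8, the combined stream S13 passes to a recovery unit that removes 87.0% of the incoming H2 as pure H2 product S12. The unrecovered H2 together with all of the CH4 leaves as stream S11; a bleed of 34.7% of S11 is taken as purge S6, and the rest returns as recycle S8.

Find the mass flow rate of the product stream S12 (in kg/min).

1316 kg/min

H2 in S13: m_A = 1870×0.740 + (1−0.347)·(1−0.870)·m_A, so m_A = 1383.8/0.9151 = 1512.2 kg/min.
Product S12 = 0.870×1512.2 = 1315.6 kg/min.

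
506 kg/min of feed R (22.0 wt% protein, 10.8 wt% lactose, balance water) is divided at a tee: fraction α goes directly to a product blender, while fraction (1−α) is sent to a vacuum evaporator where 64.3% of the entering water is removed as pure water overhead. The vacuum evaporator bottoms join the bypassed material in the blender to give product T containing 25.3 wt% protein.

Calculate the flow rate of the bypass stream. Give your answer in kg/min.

All 506×0.220 = 111.32 kg/min of protein reaches T, so T = 111.32/0.253 = 440 kg/min and vapour = 66 kg/min.
The evaporator receives (1−α)·506 of feed at 0.672 water and removes 0.643 of that water:
0.643×0.672×(1−α)×506 = 66
(1−α) = 66/218.64 = 0.3019;  α = 0.6981.
Bypass flow = 0.6981×506 = 353.26 kg/min.

353.3 kg/min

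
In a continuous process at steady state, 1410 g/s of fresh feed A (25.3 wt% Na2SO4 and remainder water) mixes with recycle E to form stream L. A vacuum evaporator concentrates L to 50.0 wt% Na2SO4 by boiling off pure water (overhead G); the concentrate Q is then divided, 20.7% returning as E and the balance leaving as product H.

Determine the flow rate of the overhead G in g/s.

Overall Na2SO4 balance (none leaves overhead): Na2SO4 in fresh feed = Na2SO4 in product, i.e. 1410×0.253 = (1−0.207)·Q·0.500.
Q = 356.73/(0.500×0.793) = 899.7 g/s.
Recycle E = 0.207×899.7 = 186.24 g/s.
Combined feed L = 1410 + 186.24 = 1596.2 g/s.
Overhead G = L − Q = 1596.2 − 899.7 = 696.54 g/s.

696.5 g/s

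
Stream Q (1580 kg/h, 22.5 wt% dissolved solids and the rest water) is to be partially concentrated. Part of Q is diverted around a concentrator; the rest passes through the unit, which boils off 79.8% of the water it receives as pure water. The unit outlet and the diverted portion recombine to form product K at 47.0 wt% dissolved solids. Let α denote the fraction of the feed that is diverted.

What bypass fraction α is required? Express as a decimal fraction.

0.157

All 1580×0.225 = 355.5 kg/h of dissolved solids reaches K, so K = 355.5/0.470 = 756.38 kg/h and vapour = 823.62 kg/h.
The evaporator receives (1−α)·1580 of feed at 0.775 water and removes 0.798 of that water:
0.798×0.775×(1−α)×1580 = 823.62
(1−α) = 823.62/977.15 = 0.8429;  α = 0.1571.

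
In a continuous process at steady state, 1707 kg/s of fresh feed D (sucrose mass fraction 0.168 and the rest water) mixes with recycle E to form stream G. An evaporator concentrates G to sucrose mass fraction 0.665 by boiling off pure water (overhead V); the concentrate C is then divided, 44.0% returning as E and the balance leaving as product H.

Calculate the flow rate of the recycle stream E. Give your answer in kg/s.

Overall sucrose balance (none leaves overhead): sucrose in fresh feed = sucrose in product, i.e. 1707×0.168 = (1−0.440)·C·0.665.
C = 286.78/(0.665×0.560) = 770.08 kg/s.
Recycle E = 0.440×770.08 = 338.83 kg/s.

338.8 kg/s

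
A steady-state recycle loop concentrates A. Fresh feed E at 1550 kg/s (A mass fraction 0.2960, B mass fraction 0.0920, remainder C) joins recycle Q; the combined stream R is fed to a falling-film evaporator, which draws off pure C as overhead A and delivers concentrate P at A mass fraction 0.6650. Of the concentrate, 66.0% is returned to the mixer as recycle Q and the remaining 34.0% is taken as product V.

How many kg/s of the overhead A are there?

860.1 kg/s

Overall A balance (none leaves overhead): A in fresh feed = A in product, i.e. 1550×0.296 = (1−0.660)·P·0.665.
P = 458.8/(0.665×0.340) = 2029.2 kg/s.
Recycle Q = 0.660×2029.2 = 1339.3 kg/s.
Combined feed R = 1550 + 1339.3 = 2889.3 kg/s.
Overhead A = R − P = 2889.3 − 2029.2 = 860.08 kg/s.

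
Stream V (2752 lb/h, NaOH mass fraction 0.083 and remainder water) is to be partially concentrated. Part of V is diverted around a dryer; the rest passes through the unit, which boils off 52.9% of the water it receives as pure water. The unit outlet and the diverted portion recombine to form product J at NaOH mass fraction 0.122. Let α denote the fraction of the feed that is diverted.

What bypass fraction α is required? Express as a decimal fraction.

All 2752×0.083 = 228.42 lb/h of NaOH reaches J, so J = 228.42/0.122 = 1872.3 lb/h and vapour = 879.74 lb/h.
The evaporator receives (1−α)·2752 of feed at 0.917 water and removes 0.529 of that water:
0.529×0.917×(1−α)×2752 = 879.74
(1−α) = 879.74/1335 = 0.6590;  α = 0.3410.

0.341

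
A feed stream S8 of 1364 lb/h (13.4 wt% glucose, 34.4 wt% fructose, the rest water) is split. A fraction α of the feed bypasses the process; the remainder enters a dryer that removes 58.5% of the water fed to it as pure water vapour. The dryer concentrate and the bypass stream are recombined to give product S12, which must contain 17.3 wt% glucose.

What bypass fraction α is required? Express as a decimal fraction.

All 1364×0.134 = 182.78 lb/h of glucose reaches S12, so S12 = 182.78/0.173 = 1056.5 lb/h and vapour = 307.49 lb/h.
The evaporator receives (1−α)·1364 of feed at 0.522 water and removes 0.585 of that water:
0.585×0.522×(1−α)×1364 = 307.49
(1−α) = 307.49/416.52 = 0.7382;  α = 0.2618.

0.262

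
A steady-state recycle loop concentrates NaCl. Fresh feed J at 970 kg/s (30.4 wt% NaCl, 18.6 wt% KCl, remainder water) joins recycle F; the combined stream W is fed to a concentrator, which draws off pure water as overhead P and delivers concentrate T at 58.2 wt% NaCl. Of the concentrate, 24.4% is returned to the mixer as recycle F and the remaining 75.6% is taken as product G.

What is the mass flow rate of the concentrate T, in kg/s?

Overall NaCl balance (none leaves overhead): NaCl in fresh feed = NaCl in product, i.e. 970×0.304 = (1−0.244)·T·0.582.
T = 294.88/(0.582×0.756) = 670.19 kg/s.

670.2 kg/s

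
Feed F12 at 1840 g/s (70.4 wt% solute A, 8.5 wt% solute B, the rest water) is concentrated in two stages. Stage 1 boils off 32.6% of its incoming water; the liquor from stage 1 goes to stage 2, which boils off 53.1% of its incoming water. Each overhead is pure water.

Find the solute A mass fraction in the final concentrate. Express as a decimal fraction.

water in feed = 1840×0.211 = 388.24 g/s.
After stage 1: water left = (1−0.326)×388.24 = 261.67; stream total = 1713.4 g/s.
After stage 2: water left = (1−0.531)×261.67 = 122.72; final concentrate = 1574.5 g/s.
solute A fraction = 1295.4/1574.5 = 0.8227.

0.8227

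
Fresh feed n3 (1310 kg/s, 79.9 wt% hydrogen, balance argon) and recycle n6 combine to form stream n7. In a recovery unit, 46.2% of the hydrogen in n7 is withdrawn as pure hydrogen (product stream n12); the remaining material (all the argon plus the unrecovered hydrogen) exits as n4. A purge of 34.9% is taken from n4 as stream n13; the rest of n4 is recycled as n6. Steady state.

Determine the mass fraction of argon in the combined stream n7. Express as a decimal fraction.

0.319

argon enters only via n3 and leaves only via the purge: 1310×0.201 = 0.349×(argon in n4), and the recovery unit passes all argon, so argon in n7 = argon in n4 = 754.47 kg/s.
hydrogen in n7: m_A = 1310×0.799 + (1−0.349)·(1−0.462)·m_A, so m_A = 1046.7/0.6498 = 1610.9 kg/s.
n7 = 1610.9 + 754.47 = 2365.4 kg/s.
argon fraction in n7 = 754.47/2365.4 = 0.319.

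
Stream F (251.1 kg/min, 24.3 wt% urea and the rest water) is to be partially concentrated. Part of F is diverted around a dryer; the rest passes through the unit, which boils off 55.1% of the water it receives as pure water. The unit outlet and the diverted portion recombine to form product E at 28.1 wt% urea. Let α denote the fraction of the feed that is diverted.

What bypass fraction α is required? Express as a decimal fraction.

0.676

All 251.1×0.243 = 61.017 kg/min of urea reaches E, so E = 61.017/0.281 = 217.14 kg/min and vapour = 33.957 kg/min.
The evaporator receives (1−α)·251.1 of feed at 0.757 water and removes 0.551 of that water:
0.551×0.757×(1−α)×251.1 = 33.957
(1−α) = 33.957/104.74 = 0.3242;  α = 0.6758.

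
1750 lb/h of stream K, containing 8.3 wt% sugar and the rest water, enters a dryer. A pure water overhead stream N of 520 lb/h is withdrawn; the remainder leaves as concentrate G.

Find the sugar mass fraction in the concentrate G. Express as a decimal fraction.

0.1181

sugar is not removed: 1750×0.083 = 145.25 lb/h of sugar enters G.
Concentrate = 1750 − 520 = 1230 lb/h.
Mass fraction = 145.25/1230 = 0.1181.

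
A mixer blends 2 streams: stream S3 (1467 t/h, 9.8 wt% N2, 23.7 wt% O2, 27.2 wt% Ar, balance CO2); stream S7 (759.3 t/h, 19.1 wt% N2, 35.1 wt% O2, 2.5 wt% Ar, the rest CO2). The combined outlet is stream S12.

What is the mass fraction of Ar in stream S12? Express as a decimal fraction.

0.1878

Total flow out = 1467 + 759.3 = 2226.3 t/h.
Ar in = 1467×0.272 + 759.3×0.025 = 418.01 t/h.
Ar mass fraction in S12 = 418.01/2226.3 = 0.1878.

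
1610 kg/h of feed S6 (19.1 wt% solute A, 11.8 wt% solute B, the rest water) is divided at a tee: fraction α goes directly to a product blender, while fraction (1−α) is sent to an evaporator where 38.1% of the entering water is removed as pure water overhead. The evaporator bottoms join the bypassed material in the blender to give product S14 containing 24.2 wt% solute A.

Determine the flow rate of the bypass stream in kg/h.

321.2 kg/h

All 1610×0.191 = 307.51 kg/h of solute A reaches S14, so S14 = 307.51/0.242 = 1270.7 kg/h and vapour = 339.3 kg/h.
The evaporator receives (1−α)·1610 of feed at 0.691 water and removes 0.381 of that water:
0.381×0.691×(1−α)×1610 = 339.3
(1−α) = 339.3/423.87 = 0.8005;  α = 0.1995.
Bypass flow = 0.1995×1610 = 321.22 kg/h.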